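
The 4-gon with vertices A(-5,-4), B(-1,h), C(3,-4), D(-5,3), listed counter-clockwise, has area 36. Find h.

-6

Write out the shoelace sum; only the two edges meeting at B involve h:
2·Area = [((-5)·h − (-1)·(-4)) + ((-1)·(-4) − 3·h)] + 24
       = -8·h + 24 = 72
⇒ h = -6.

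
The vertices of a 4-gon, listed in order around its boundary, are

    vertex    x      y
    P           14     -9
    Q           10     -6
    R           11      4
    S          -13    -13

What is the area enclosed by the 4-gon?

Σ = (6) + (106) + (-91) + (299) = 320
Area = |Σ|/2 = 160.

160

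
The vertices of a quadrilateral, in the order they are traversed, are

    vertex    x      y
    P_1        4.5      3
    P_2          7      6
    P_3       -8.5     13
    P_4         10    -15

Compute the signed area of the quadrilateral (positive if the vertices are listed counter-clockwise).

121.5

Apply the shoelace formula: 2A = Σ (x_i·y_{i+1} − x_{i+1}·y_i), indices taken mod 4.
P_1→P_2: (4.5)(6) − (7)(3) = 6
P_2→P_3: (7)(13) − (-8.5)(6) = 142
P_3→P_4: (-8.5)(-15) − (10)(13) = -2.5
P_4→P_1: (10)(3) − (4.5)(-15) = 97.5
Σ = 243
Signed area = Σ/2 = 121.5 (positive ⇒ counter-clockwise traversal).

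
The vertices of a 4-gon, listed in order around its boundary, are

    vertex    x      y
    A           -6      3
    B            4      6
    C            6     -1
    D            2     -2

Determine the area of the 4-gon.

Σ = (-48) + (-40) + (-10) + (-6) = -104
Area = |Σ|/2 = 52.

52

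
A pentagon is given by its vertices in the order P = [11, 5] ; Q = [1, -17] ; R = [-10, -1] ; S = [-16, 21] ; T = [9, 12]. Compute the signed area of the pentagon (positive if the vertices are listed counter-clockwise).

Apply the shoelace formula: 2A = Σ (x_i·y_{i+1} − x_{i+1}·y_i), indices taken mod 5.
Cross-terms: -192, -171, -226, -381, -87  ⇒  Σ = -1057
Signed area = Σ/2 = -528.5 (negative ⇒ clockwise traversal).

-528.5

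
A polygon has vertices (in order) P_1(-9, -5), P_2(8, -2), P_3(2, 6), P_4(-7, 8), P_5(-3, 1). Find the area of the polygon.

Σ = (58) + (52) + (58) + (17) + (24) = 209
Area = |Σ|/2 = 104.5.

104.5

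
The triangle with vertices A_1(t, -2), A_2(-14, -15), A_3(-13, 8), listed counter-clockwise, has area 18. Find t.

Write out the shoelace sum; only the two edges meeting at A_1 involve t:
2·Area = [((-13)·(-2) − t·8) + (t·(-15) − (-14)·(-2))] + -307
       = -23·t + -309 = 36
⇒ t = -15.

-15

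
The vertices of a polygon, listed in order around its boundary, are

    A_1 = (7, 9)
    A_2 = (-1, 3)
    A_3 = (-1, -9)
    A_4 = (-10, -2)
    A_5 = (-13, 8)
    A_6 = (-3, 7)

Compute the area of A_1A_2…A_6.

Cross-terms: 30, 12, -88, -106, -67, -76  ⇒  Σ = -295
Area = |Σ|/2 = 147.5.

147.5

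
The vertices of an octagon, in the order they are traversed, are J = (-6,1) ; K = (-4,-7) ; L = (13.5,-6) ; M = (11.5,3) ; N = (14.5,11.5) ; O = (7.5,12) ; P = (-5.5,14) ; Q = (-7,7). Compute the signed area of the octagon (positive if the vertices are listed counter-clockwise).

Apply the shoelace formula: 2A = Σ (x_i·y_{i+1} − x_{i+1}·y_i), indices taken mod 8.
Σ = (46) + (118.5) + (109.5) + (88.75) + (87.75) + (171) + (59.5) + (35) = 716
Signed area = Σ/2 = 358 (positive ⇒ counter-clockwise traversal).

358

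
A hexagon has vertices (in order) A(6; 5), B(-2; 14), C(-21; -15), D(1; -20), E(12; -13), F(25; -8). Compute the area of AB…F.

A→B: (6)(14) − (-2)(5) = 94
B→C: (-2)(-15) − (-21)(14) = 324
C→D: (-21)(-20) − (1)(-15) = 435
D→E: (1)(-13) − (12)(-20) = 227
E→F: (12)(-8) − (25)(-13) = 229
F→A: (25)(5) − (6)(-8) = 173
Σ = 1482
Area = |Σ|/2 = 741.

741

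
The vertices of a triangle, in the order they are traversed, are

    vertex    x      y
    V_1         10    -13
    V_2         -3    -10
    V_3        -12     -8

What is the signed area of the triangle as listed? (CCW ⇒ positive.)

0.5

Cross-terms: -139, -96, 236  ⇒  Σ = 1
Signed area = Σ/2 = 0.5 (positive ⇒ counter-clockwise traversal).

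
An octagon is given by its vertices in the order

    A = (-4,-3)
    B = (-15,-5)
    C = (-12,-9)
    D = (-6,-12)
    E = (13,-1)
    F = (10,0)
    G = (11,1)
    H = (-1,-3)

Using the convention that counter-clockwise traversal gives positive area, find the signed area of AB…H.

140.5

Apply the surveyor's formula: 2A = Σ (x_i·y_{i+1} − x_{i+1}·y_i), indices taken mod 8.
Σ = (-25) + (75) + (90) + (162) + (10) + (10) + (-32) + (-9) = 281
Signed area = Σ/2 = 140.5 (positive ⇒ counter-clockwise traversal).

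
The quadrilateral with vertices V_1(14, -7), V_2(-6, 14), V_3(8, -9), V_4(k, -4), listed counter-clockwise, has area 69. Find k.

9

The doubled signed area Σ (x_i y_{i+1} − x_{i+1} y_i) is linear in k.
With k=0 it equals 120; the coefficient of k is 2 (from the two edges through V_4).
So 2·k + 120 = 2·69 = 138 ⇒ k = 9.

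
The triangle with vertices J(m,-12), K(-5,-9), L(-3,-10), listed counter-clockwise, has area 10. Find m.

21

The doubled signed area Σ (x_i y_{i+1} − x_{i+1} y_i) is linear in m.
With m=0 it equals -1; the coefficient of m is 1 (from the two edges through J).
So 1·m + -1 = 2·10 = 20 ⇒ m = 21.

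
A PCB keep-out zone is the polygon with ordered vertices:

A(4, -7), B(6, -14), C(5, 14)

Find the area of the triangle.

24.5

A→B: (4)(-14) − (6)(-7) = -14
B→C: (6)(14) − (5)(-14) = 154
C→A: (5)(-7) − (4)(14) = -91
Σ = 49
Area = |Σ|/2 = 24.5.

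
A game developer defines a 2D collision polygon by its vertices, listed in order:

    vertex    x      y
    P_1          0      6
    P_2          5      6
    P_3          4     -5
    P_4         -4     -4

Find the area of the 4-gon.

69.5

Apply Gauss's area formula: 2A = Σ (x_i·y_{i+1} − x_{i+1}·y_i), indices taken mod 4.
Σ = (-30) + (-49) + (-36) + (-24) = -139
Area = |Σ|/2 = 69.5.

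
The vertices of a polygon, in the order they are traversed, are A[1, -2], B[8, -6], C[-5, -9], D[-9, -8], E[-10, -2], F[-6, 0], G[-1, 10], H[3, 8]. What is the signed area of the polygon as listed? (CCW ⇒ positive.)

Apply the shoelace formula: 2A = Σ (x_i·y_{i+1} − x_{i+1}·y_i), indices taken mod 8.
Cross-terms: 10, -102, -41, -62, -12, -60, -38, -14  ⇒  Σ = -319
Signed area = Σ/2 = -159.5 (negative ⇒ clockwise traversal).

-159.5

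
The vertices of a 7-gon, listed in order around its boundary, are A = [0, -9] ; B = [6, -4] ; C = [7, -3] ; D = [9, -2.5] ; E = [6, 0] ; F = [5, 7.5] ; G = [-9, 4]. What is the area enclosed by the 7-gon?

Apply the surveyor's formula: 2A = Σ (x_i·y_{i+1} − x_{i+1}·y_i), indices taken mod 7.
Σ = (54) + (10) + (9.5) + (15) + (45) + (87.5) + (81) = 302
Area = |Σ|/2 = 151.

151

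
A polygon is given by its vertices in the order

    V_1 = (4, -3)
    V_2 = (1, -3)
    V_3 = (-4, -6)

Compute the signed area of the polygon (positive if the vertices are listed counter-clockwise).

Apply the surveyor's formula: 2A = Σ (x_i·y_{i+1} − x_{i+1}·y_i), indices taken mod 3.
Σ = (-9) + (-18) + (36) = 9
Signed area = Σ/2 = 4.5 (positive ⇒ counter-clockwise traversal).

4.5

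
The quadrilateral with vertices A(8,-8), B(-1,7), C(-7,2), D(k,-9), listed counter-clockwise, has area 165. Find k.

-10

The doubled signed area Σ (x_i y_{i+1} − x_{i+1} y_i) is linear in k.
With k=0 it equals 230; the coefficient of k is -10 (from the two edges through D).
So -10·k + 230 = 2·165 = 330 ⇒ k = -10.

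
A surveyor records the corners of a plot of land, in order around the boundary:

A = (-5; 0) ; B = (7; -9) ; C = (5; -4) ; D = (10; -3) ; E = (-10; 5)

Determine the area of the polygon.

Apply the shoelace formula: 2A = Σ (x_i·y_{i+1} − x_{i+1}·y_i), indices taken mod 5.
Σ = (45) + (17) + (25) + (20) + (25) = 132
Area = |Σ|/2 = 66.

66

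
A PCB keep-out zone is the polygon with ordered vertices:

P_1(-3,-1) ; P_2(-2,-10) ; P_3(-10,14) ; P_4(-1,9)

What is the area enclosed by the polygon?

74

Cross-terms: 28, -128, -76, 28  ⇒  Σ = -148
Area = |Σ|/2 = 74.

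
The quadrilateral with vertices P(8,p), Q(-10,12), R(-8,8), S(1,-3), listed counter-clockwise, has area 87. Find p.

2

Write out the shoelace sum; only the two edges meeting at P involve p:
2·Area = [(1·p − 8·(-3)) + (8·12 − (-10)·p)] + 32
       = 11·p + 152 = 174
⇒ p = 2.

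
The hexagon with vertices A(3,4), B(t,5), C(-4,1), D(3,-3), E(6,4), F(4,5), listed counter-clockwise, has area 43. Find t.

1

Write out the shoelace sum; only the two edges meeting at B involve t:
2·Area = [(3·5 − t·4) + (t·1 − (-4)·5)] + 54
       = -3·t + 89 = 86
⇒ t = 1.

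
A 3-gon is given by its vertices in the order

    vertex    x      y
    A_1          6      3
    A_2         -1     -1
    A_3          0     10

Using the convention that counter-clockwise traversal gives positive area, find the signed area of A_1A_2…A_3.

-36.5

Apply the shoelace (surveyor's) formula: 2A = Σ (x_i·y_{i+1} − x_{i+1}·y_i), indices taken mod 3.
A_1→A_2: (6)(-1) − (-1)(3) = -3
A_2→A_3: (-1)(10) − (0)(-1) = -10
A_3→A_1: (0)(3) − (6)(10) = -60
Σ = -73
Signed area = Σ/2 = -36.5 (negative ⇒ clockwise traversal).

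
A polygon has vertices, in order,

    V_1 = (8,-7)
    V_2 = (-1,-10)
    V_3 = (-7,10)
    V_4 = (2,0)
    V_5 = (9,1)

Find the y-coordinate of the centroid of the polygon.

-2.22265625

Apply the shoelace (surveyor's) formula. First the cross-terms c_i = x_i·y_{i+1} − x_{i+1}·y_i:
  -87, -80, -20, 2, -71  ⇒  2A = -256, A = -128.
Then Σ (y_i + y_{i+1})·c_i = 1707, so ȳ = 1707 / (6·(-128)) = -2.22265625.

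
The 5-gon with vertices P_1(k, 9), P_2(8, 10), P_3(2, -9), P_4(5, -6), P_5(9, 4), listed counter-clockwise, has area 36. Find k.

8

Write out the shoelace sum; only the two edges meeting at P_1 involve k:
2·Area = [(9·9 − k·4) + (k·10 − 8·9)] + 15
       = 6·k + 24 = 72
⇒ k = 8.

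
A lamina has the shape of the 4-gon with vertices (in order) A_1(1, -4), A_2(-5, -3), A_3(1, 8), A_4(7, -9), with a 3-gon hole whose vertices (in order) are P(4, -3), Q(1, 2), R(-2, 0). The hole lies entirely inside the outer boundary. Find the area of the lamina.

Outer boundary:
Cross-terms: -23, -37, -65, -19  ⇒  Σ = -144
Area = |Σ|/2 = 72.
Hole:
P→Q: (4)(2) − (1)(-3) = 11
Q→R: (1)(0) − (-2)(2) = 4
R→P: (-2)(-3) − (4)(0) = 6
Σ = 21
Area = |Σ|/2 = 10.5.
Net area = 72 − 10.5 = 61.5.

61.5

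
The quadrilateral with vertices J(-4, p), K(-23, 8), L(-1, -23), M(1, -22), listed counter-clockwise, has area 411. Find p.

Write out the shoelace sum; only the two edges meeting at J involve p:
2·Area = [(1·p − (-4)·(-22)) + ((-4)·8 − (-23)·p)] + 582
       = 24·p + 462 = 822
⇒ p = 15.

15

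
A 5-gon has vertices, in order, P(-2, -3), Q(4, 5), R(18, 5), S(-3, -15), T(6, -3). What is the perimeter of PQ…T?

|PQ| = √((6)² + (8)²) = √100 = 10
|QR| = √((14)² + (0)²) = √196 = 14
|RS| = √((-21)² + (-20)²) = √841 = 29
|ST| = √((9)² + (12)²) = √225 = 15
|TP| = √((-8)² + (0)²) = √64 = 8
Perimeter = 10 + 14 + 29 + 15 + 8 = 76.

76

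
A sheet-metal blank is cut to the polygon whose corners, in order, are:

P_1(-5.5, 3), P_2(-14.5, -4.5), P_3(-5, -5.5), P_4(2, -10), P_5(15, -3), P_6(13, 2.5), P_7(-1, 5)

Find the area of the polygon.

249.5

Apply Gauss's area formula: 2A = Σ (x_i·y_{i+1} − x_{i+1}·y_i), indices taken mod 7.
P_1→P_2: (-5.5)(-4.5) − (-14.5)(3) = 68.25
P_2→P_3: (-14.5)(-5.5) − (-5)(-4.5) = 57.25
P_3→P_4: (-5)(-10) − (2)(-5.5) = 61
P_4→P_5: (2)(-3) − (15)(-10) = 144
P_5→P_6: (15)(2.5) − (13)(-3) = 76.5
P_6→P_7: (13)(5) − (-1)(2.5) = 67.5
P_7→P_1: (-1)(3) − (-5.5)(5) = 24.5
Σ = 499
Area = |Σ|/2 = 249.5.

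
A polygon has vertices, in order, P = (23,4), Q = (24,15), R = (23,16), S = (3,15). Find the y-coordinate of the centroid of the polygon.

35/3

Apply the shoelace formula. First the cross-terms c_i = x_i·y_{i+1} − x_{i+1}·y_i:
  249, 39, 297, -333  ⇒  2A = 252, A = 126.
Then Σ (y_i + y_{i+1})·c_i = 8820, so ȳ = 8820 / (6·126) = 35/3.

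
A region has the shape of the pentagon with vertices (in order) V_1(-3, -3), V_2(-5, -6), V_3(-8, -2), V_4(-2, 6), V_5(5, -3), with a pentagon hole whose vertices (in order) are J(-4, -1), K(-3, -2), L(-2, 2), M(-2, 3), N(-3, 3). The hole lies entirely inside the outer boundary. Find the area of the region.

Outer boundary:
Apply the shoelace (surveyor's) formula: 2A = Σ (x_i·y_{i+1} − x_{i+1}·y_i), indices taken mod 5.
Σ = (3) + (-38) + (-52) + (-24) + (-24) = -135
Area = |Σ|/2 = 67.5.
Hole:
Apply Gauss's area formula: 2A = Σ (x_i·y_{i+1} − x_{i+1}·y_i), indices taken mod 5.
Σ = (5) + (-10) + (-2) + (3) + (15) = 11
Area = |Σ|/2 = 5.5.
Net area = 67.5 − 5.5 = 62.

62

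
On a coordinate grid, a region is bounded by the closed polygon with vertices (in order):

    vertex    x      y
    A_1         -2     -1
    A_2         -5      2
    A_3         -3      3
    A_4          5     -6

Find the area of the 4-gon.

Σ = (-9) + (-9) + (3) + (-17) = -32
Area = |Σ|/2 = 16.

16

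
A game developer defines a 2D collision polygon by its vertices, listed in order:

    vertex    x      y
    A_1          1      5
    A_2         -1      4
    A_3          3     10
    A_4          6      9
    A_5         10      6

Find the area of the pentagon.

A_1→A_2: (1)(4) − (-1)(5) = 9
A_2→A_3: (-1)(10) − (3)(4) = -22
A_3→A_4: (3)(9) − (6)(10) = -33
A_4→A_5: (6)(6) − (10)(9) = -54
A_5→A_1: (10)(5) − (1)(6) = 44
Σ = -56
Area = |Σ|/2 = 28.

28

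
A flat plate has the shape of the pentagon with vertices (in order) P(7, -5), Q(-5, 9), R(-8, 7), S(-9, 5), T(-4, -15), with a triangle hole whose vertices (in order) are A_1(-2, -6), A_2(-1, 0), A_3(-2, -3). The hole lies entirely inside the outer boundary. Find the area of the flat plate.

187.5

Outer boundary:
Σ = (38) + (37) + (23) + (155) + (125) = 378
Area = |Σ|/2 = 189.
Hole:
Apply Gauss's area formula: 2A = Σ (x_i·y_{i+1} − x_{i+1}·y_i), indices taken mod 3.
Cross-terms: -6, 3, 6  ⇒  Σ = 3
Area = |Σ|/2 = 1.5.
Net area = 189 − 1.5 = 187.5.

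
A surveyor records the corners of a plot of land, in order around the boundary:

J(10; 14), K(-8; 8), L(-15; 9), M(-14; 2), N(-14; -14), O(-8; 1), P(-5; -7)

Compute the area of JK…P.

247.5

Apply the shoelace (surveyor's) formula: 2A = Σ (x_i·y_{i+1} − x_{i+1}·y_i), indices taken mod 7.
Σ = (192) + (48) + (96) + (224) + (-126) + (61) + (0) = 495
Area = |Σ|/2 = 247.5.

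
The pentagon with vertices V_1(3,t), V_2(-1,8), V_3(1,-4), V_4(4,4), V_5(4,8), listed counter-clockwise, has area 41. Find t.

10

Write out the shoelace sum; only the two edges meeting at V_1 involve t:
2·Area = [(4·t − 3·8) + (3·8 − (-1)·t)] + 32
       = 5·t + 32 = 82
⇒ t = 10.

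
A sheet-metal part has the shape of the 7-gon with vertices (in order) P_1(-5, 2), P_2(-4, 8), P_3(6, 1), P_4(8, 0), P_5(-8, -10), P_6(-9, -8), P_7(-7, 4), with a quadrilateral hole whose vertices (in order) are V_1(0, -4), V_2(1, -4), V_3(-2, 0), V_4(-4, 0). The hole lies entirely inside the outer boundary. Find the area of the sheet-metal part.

136

Outer boundary:
Apply the shoelace formula: 2A = Σ (x_i·y_{i+1} − x_{i+1}·y_i), indices taken mod 7.
Σ = (-32) + (-52) + (-8) + (-80) + (-26) + (-92) + (6) = -284
Area = |Σ|/2 = 142.
Hole:
Cross-terms: 4, -8, 0, 16  ⇒  Σ = 12
Area = |Σ|/2 = 6.
Net area = 142 − 6 = 136.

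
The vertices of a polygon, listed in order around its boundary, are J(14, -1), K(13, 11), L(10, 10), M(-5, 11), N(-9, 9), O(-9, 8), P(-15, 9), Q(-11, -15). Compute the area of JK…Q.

497

Cross-terms: 167, 20, 160, 54, 9, 39, 324, 221  ⇒  Σ = 994
Area = |Σ|/2 = 497.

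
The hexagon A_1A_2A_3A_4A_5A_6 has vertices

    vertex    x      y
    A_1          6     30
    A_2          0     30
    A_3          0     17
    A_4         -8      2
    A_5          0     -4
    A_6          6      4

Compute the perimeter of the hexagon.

82

|A_1A_2| = √((-6)² + (0)²) = √36 = 6
|A_2A_3| = √((0)² + (-13)²) = √169 = 13
|A_3A_4| = √((-8)² + (-15)²) = √289 = 17
|A_4A_5| = √((8)² + (-6)²) = √100 = 10
|A_5A_6| = √((6)² + (8)²) = √100 = 10
|A_6A_1| = √((0)² + (26)²) = √676 = 26
Perimeter = 6 + 13 + 17 + 10 + 10 + 26 = 82.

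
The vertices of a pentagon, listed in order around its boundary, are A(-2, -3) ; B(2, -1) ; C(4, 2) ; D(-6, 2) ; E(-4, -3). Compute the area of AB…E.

34

Apply Gauss's area formula: 2A = Σ (x_i·y_{i+1} − x_{i+1}·y_i), indices taken mod 5.
Σ = (8) + (8) + (20) + (26) + (6) = 68
Area = |Σ|/2 = 34.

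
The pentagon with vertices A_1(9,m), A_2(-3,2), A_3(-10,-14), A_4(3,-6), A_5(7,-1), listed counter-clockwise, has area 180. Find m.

13

The doubled signed area Σ (x_i y_{i+1} − x_{i+1} y_i) is linear in m.
With m=0 it equals 230; the coefficient of m is 10 (from the two edges through A_1).
So 10·m + 230 = 2·180 = 360 ⇒ m = 13.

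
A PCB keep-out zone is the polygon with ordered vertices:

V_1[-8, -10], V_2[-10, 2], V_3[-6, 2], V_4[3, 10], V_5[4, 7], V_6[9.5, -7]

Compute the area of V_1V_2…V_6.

227.25

V_1→V_2: (-8)(2) − (-10)(-10) = -116
V_2→V_3: (-10)(2) − (-6)(2) = -8
V_3→V_4: (-6)(10) − (3)(2) = -66
V_4→V_5: (3)(7) − (4)(10) = -19
V_5→V_6: (4)(-7) − (9.5)(7) = -94.5
V_6→V_1: (9.5)(-10) − (-8)(-7) = -151
Σ = -454.5
Area = |Σ|/2 = 227.25.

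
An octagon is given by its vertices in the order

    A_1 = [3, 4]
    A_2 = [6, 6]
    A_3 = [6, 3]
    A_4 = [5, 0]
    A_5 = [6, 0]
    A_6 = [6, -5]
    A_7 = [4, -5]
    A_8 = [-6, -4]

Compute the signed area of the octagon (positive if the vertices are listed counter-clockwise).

Apply the shoelace (surveyor's) formula: 2A = Σ (x_i·y_{i+1} − x_{i+1}·y_i), indices taken mod 8.
Σ = (-6) + (-18) + (-15) + (0) + (-30) + (-10) + (-46) + (-12) = -137
Signed area = Σ/2 = -68.5 (negative ⇒ clockwise traversal).

-68.5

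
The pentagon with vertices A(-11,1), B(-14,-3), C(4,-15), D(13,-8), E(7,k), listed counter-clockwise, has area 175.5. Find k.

The doubled signed area Σ (x_i y_{i+1} − x_{i+1} y_i) is linear in k.
With k=0 it equals 495; the coefficient of k is 24 (from the two edges through E).
So 24·k + 495 = 2·175.5 = 351 ⇒ k = -6.

-6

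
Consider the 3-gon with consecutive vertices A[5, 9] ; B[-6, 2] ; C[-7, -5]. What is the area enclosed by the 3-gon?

Apply the shoelace formula: 2A = Σ (x_i·y_{i+1} − x_{i+1}·y_i), indices taken mod 3.
Cross-terms: 64, 44, -38  ⇒  Σ = 70
Area = |Σ|/2 = 35.

35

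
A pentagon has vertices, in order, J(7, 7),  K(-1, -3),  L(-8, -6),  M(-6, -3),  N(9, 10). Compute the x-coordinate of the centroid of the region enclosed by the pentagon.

-5/36

Apply the shoelace (surveyor's) formula. First the cross-terms c_i = x_i·y_{i+1} − x_{i+1}·y_i:
  -14, -18, -12, -33, -7  ⇒  2A = -84, A = -42.
Then Σ (x_i + x_{i+1})·c_i = 35, so x̄ = 35 / (6·(-42)) = -5/36.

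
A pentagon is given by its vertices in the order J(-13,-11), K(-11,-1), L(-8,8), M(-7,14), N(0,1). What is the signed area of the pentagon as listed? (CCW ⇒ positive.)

J→K: (-13)(-1) − (-11)(-11) = -108
K→L: (-11)(8) − (-8)(-1) = -96
L→M: (-8)(14) − (-7)(8) = -56
M→N: (-7)(1) − (0)(14) = -7
N→J: (0)(-11) − (-13)(1) = 13
Σ = -254
Signed area = Σ/2 = -127 (negative ⇒ clockwise traversal).

-127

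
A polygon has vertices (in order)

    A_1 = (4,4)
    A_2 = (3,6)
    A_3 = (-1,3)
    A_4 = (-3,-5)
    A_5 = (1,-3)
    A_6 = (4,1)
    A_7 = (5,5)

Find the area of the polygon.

Apply the shoelace (surveyor's) formula: 2A = Σ (x_i·y_{i+1} − x_{i+1}·y_i), indices taken mod 7.
Σ = (12) + (15) + (14) + (14) + (13) + (15) + (0) = 83
Area = |Σ|/2 = 41.5.

41.5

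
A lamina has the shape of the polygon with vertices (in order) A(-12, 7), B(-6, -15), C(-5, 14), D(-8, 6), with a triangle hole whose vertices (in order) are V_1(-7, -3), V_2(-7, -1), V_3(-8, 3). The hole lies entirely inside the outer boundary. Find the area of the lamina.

79.5

Outer boundary:
Apply the shoelace (surveyor's) formula: 2A = Σ (x_i·y_{i+1} − x_{i+1}·y_i), indices taken mod 4.
Cross-terms: 222, -159, 82, 16  ⇒  Σ = 161
Area = |Σ|/2 = 80.5.
Hole:
Apply the shoelace (surveyor's) formula: 2A = Σ (x_i·y_{i+1} − x_{i+1}·y_i), indices taken mod 3.
V_1→V_2: (-7)(-1) − (-7)(-3) = -14
V_2→V_3: (-7)(3) − (-8)(-1) = -29
V_3→V_1: (-8)(-3) − (-7)(3) = 45
Σ = 2
Area = |Σ|/2 = 1.
Net area = 80.5 − 1 = 79.5.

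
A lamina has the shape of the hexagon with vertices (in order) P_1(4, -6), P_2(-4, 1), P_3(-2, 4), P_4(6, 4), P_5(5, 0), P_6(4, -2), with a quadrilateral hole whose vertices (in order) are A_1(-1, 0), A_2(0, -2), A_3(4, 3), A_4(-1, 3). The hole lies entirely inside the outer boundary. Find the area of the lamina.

Outer boundary:
Σ = (-20) + (-14) + (-32) + (-20) + (-10) + (-16) = -112
Area = |Σ|/2 = 56.
Hole:
Apply the surveyor's formula: 2A = Σ (x_i·y_{i+1} − x_{i+1}·y_i), indices taken mod 4.
Cross-terms: 2, 8, 15, 3  ⇒  Σ = 28
Area = |Σ|/2 = 14.
Net area = 56 − 14 = 42.

42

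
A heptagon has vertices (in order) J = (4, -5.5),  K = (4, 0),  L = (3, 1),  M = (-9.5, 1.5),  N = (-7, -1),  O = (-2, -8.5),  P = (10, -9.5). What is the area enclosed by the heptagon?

102.25

Apply the shoelace (surveyor's) formula: 2A = Σ (x_i·y_{i+1} − x_{i+1}·y_i), indices taken mod 7.
J→K: (4)(0) − (4)(-5.5) = 22
K→L: (4)(1) − (3)(0) = 4
L→M: (3)(1.5) − (-9.5)(1) = 14
M→N: (-9.5)(-1) − (-7)(1.5) = 20
N→O: (-7)(-8.5) − (-2)(-1) = 57.5
O→P: (-2)(-9.5) − (10)(-8.5) = 104
P→J: (10)(-5.5) − (4)(-9.5) = -17
Σ = 204.5
Area = |Σ|/2 = 102.25.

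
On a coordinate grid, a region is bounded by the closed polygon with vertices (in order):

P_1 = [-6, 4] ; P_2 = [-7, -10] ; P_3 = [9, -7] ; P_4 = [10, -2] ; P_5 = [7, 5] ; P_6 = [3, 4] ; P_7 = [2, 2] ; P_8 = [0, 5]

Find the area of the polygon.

Apply the shoelace (surveyor's) formula: 2A = Σ (x_i·y_{i+1} − x_{i+1}·y_i), indices taken mod 8.
P_1→P_2: (-6)(-10) − (-7)(4) = 88
P_2→P_3: (-7)(-7) − (9)(-10) = 139
P_3→P_4: (9)(-2) − (10)(-7) = 52
P_4→P_5: (10)(5) − (7)(-2) = 64
P_5→P_6: (7)(4) − (3)(5) = 13
P_6→P_7: (3)(2) − (2)(4) = -2
P_7→P_8: (2)(5) − (0)(2) = 10
P_8→P_1: (0)(4) − (-6)(5) = 30
Σ = 394
Area = |Σ|/2 = 197.

197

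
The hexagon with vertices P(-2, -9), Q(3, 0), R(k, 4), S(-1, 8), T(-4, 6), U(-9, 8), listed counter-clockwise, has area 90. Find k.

Write out the shoelace sum; only the two edges meeting at R involve k:
2·Area = [(3·4 − k·0) + (k·8 − (-1)·4)] + 172
       = 8·k + 188 = 180
⇒ k = -1.

-1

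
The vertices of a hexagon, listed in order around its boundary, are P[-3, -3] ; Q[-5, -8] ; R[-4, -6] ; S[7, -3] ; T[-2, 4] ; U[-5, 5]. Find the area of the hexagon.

61.5

Apply the shoelace formula: 2A = Σ (x_i·y_{i+1} − x_{i+1}·y_i), indices taken mod 6.
Σ = (9) + (-2) + (54) + (22) + (10) + (30) = 123
Area = |Σ|/2 = 61.5.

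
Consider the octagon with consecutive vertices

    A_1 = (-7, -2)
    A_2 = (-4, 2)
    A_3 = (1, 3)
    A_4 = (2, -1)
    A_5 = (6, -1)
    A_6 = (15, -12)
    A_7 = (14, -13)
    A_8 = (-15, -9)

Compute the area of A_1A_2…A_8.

238.5

Cross-terms: -22, -14, -7, 4, -57, -27, -321, -33  ⇒  Σ = -477
Area = |Σ|/2 = 238.5.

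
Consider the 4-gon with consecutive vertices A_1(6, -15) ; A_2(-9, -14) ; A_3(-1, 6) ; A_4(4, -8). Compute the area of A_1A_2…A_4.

157.5

Apply the surveyor's formula: 2A = Σ (x_i·y_{i+1} − x_{i+1}·y_i), indices taken mod 4.
A_1→A_2: (6)(-14) − (-9)(-15) = -219
A_2→A_3: (-9)(6) − (-1)(-14) = -68
A_3→A_4: (-1)(-8) − (4)(6) = -16
A_4→A_1: (4)(-15) − (6)(-8) = -12
Σ = -315
Area = |Σ|/2 = 157.5.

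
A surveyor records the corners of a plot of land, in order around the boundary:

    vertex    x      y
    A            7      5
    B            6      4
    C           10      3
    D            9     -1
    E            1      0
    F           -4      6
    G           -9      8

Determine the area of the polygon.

Apply the shoelace (surveyor's) formula: 2A = Σ (x_i·y_{i+1} − x_{i+1}·y_i), indices taken mod 7.
Cross-terms: -2, -22, -37, 1, 6, 22, -101  ⇒  Σ = -133
Area = |Σ|/2 = 66.5.

66.5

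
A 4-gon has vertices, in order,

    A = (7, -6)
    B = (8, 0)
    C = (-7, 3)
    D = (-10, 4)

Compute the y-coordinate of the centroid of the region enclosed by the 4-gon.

-133/159

Apply Gauss's area formula. First the cross-terms c_i = x_i·y_{i+1} − x_{i+1}·y_i:
  48, 24, 2, 32  ⇒  2A = 106, A = 53.
Then Σ (y_i + y_{i+1})·c_i = -266, so ȳ = -266 / (6·53) = -133/159.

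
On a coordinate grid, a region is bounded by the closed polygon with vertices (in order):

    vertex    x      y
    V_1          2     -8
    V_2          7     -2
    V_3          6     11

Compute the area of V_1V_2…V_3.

35.5

Cross-terms: 52, 89, -70  ⇒  Σ = 71
Area = |Σ|/2 = 35.5.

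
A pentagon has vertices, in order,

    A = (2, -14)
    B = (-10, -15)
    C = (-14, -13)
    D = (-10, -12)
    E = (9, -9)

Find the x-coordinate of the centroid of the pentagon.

-491/183

Apply the shoelace (surveyor's) formula. First the cross-terms c_i = x_i·y_{i+1} − x_{i+1}·y_i:
  -170, -80, 38, 198, -108  ⇒  2A = -122, A = -61.
Then Σ (x_i + x_{i+1})·c_i = 982, so x̄ = 982 / (6·(-61)) = -491/183.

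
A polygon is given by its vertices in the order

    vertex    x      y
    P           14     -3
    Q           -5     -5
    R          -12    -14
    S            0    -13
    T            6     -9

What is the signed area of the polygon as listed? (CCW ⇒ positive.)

133.5

Apply the shoelace formula: 2A = Σ (x_i·y_{i+1} − x_{i+1}·y_i), indices taken mod 5.
Cross-terms: -85, 10, 156, 78, 108  ⇒  Σ = 267
Signed area = Σ/2 = 133.5 (positive ⇒ counter-clockwise traversal).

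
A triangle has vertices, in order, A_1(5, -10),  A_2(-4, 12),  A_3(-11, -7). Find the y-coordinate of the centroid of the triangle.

-5/3

Apply Gauss's area formula. First the cross-terms c_i = x_i·y_{i+1} − x_{i+1}·y_i:
  20, 160, 145  ⇒  2A = 325, A = 162.5.
Then Σ (y_i + y_{i+1})·c_i = -1625, so ȳ = -1625 / (6·162.5) = -5/3.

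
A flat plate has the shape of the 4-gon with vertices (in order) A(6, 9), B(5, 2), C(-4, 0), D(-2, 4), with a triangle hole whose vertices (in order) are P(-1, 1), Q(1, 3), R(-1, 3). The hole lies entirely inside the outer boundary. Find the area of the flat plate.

39.5

Outer boundary:
Apply Gauss's area formula: 2A = Σ (x_i·y_{i+1} − x_{i+1}·y_i), indices taken mod 4.
A→B: (6)(2) − (5)(9) = -33
B→C: (5)(0) − (-4)(2) = 8
C→D: (-4)(4) − (-2)(0) = -16
D→A: (-2)(9) − (6)(4) = -42
Σ = -83
Area = |Σ|/2 = 41.5.
Hole:
Σ = (-4) + (6) + (2) = 4
Area = |Σ|/2 = 2.
Net area = 41.5 − 2 = 39.5.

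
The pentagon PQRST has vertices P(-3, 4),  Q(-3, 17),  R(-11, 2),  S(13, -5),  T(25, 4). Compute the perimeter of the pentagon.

|PQ| = √((0)² + (13)²) = √169 = 13
|QR| = √((-8)² + (-15)²) = √289 = 17
|RS| = √((24)² + (-7)²) = √625 = 25
|ST| = √((12)² + (9)²) = √225 = 15
|TP| = √((-28)² + (0)²) = √784 = 28
Perimeter = 13 + 17 + 25 + 15 + 28 = 98.

98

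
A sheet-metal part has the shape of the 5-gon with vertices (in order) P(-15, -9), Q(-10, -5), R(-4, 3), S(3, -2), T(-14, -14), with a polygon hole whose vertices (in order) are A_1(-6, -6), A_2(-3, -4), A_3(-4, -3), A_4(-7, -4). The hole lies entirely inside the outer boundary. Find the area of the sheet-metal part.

104

Outer boundary:
Apply the surveyor's formula: 2A = Σ (x_i·y_{i+1} − x_{i+1}·y_i), indices taken mod 5.
Cross-terms: -15, -50, -1, -70, -84  ⇒  Σ = -220
Area = |Σ|/2 = 110.
Hole:
Σ = (6) + (-7) + (-5) + (18) = 12
Area = |Σ|/2 = 6.
Net area = 110 − 6 = 104.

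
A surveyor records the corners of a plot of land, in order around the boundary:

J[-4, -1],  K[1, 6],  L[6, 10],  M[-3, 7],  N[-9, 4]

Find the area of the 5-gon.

49.5

Apply the shoelace (surveyor's) formula: 2A = Σ (x_i·y_{i+1} − x_{i+1}·y_i), indices taken mod 5.
Σ = (-23) + (-26) + (72) + (51) + (25) = 99
Area = |Σ|/2 = 49.5.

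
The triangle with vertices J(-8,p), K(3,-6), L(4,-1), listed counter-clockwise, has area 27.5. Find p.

Write out the shoelace sum; only the two edges meeting at J involve p:
2·Area = [(4·p − (-8)·(-1)) + ((-8)·(-6) − 3·p)] + 21
       = 1·p + 61 = 55
⇒ p = -6.

-6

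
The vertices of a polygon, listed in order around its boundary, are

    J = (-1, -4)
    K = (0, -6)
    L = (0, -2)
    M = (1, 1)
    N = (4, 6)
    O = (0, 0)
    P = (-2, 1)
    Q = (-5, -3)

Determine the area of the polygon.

19

Apply the shoelace (surveyor's) formula: 2A = Σ (x_i·y_{i+1} − x_{i+1}·y_i), indices taken mod 8.
J→K: (-1)(-6) − (0)(-4) = 6
K→L: (0)(-2) − (0)(-6) = 0
L→M: (0)(1) − (1)(-2) = 2
M→N: (1)(6) − (4)(1) = 2
N→O: (4)(0) − (0)(6) = 0
O→P: (0)(1) − (-2)(0) = 0
P→Q: (-2)(-3) − (-5)(1) = 11
Q→J: (-5)(-4) − (-1)(-3) = 17
Σ = 38
Area = |Σ|/2 = 19.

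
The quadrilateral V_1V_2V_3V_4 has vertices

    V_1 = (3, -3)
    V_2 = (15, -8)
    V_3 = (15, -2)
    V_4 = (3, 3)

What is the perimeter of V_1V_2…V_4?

|V_1V_2| = √((12)² + (-5)²) = √169 = 13
|V_2V_3| = √((0)² + (6)²) = √36 = 6
|V_3V_4| = √((-12)² + (5)²) = √169 = 13
|V_4V_1| = √((0)² + (-6)²) = √36 = 6
Perimeter = 13 + 6 + 13 + 6 = 38.

38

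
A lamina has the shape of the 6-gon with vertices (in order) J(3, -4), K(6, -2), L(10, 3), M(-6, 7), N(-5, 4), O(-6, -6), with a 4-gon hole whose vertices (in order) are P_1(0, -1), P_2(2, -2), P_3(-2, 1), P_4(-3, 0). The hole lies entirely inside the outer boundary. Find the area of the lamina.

122.5

Outer boundary:
Apply Gauss's area formula: 2A = Σ (x_i·y_{i+1} − x_{i+1}·y_i), indices taken mod 6.
Cross-terms: 18, 38, 88, 11, 54, 42  ⇒  Σ = 251
Area = |Σ|/2 = 125.5.
Hole:
P_1→P_2: (0)(-2) − (2)(-1) = 2
P_2→P_3: (2)(1) − (-2)(-2) = -2
P_3→P_4: (-2)(0) − (-3)(1) = 3
P_4→P_1: (-3)(-1) − (0)(0) = 3
Σ = 6
Area = |Σ|/2 = 3.
Net area = 125.5 − 3 = 122.5.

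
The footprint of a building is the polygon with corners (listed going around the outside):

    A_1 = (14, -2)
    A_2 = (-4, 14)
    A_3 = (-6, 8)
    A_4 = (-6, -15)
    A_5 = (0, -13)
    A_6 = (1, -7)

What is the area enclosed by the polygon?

282.5

Apply Gauss's area formula: 2A = Σ (x_i·y_{i+1} − x_{i+1}·y_i), indices taken mod 6.
Σ = (188) + (52) + (138) + (78) + (13) + (96) = 565
Area = |Σ|/2 = 282.5.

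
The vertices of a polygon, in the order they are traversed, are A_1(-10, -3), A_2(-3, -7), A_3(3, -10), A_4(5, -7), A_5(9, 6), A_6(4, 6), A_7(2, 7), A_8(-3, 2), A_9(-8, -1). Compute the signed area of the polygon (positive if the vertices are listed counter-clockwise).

169

Apply the shoelace (surveyor's) formula: 2A = Σ (x_i·y_{i+1} − x_{i+1}·y_i), indices taken mod 9.
Σ = (61) + (51) + (29) + (93) + (30) + (16) + (25) + (19) + (14) = 338
Signed area = Σ/2 = 169 (positive ⇒ counter-clockwise traversal).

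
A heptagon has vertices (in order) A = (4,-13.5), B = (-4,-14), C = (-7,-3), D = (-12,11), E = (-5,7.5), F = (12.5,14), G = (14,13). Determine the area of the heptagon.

Apply the shoelace formula: 2A = Σ (x_i·y_{i+1} − x_{i+1}·y_i), indices taken mod 7.
Σ = (-110) + (-86) + (-113) + (-35) + (-163.75) + (-33.5) + (-241) = -782.25
Area = |Σ|/2 = 391.125.

391.125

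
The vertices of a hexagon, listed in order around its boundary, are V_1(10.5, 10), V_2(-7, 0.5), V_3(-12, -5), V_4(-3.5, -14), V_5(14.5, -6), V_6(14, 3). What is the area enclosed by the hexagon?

363.375

Apply the surveyor's formula: 2A = Σ (x_i·y_{i+1} − x_{i+1}·y_i), indices taken mod 6.
Σ = (75.25) + (41) + (150.5) + (224) + (127.5) + (108.5) = 726.75
Area = |Σ|/2 = 363.375.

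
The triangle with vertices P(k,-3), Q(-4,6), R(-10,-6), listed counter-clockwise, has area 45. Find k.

The doubled signed area Σ (x_i y_{i+1} − x_{i+1} y_i) is linear in k.
With k=0 it equals 102; the coefficient of k is 12 (from the two edges through P).
So 12·k + 102 = 2·45 = 90 ⇒ k = -1.

-1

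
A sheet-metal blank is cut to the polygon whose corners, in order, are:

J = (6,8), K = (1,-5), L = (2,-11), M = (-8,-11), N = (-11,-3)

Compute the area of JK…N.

Cross-terms: -38, -1, -110, -97, -70  ⇒  Σ = -316
Area = |Σ|/2 = 158.

158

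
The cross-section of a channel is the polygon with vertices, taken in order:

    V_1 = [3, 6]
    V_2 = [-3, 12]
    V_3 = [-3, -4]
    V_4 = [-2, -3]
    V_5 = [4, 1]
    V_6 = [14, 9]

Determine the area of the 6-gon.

Apply the surveyor's formula: 2A = Σ (x_i·y_{i+1} − x_{i+1}·y_i), indices taken mod 6.
Σ = (54) + (48) + (1) + (10) + (22) + (57) = 192
Area = |Σ|/2 = 96.

96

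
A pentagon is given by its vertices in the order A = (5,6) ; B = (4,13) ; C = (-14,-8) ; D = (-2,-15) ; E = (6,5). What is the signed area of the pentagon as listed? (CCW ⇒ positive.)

A→B: (5)(13) − (4)(6) = 41
B→C: (4)(-8) − (-14)(13) = 150
C→D: (-14)(-15) − (-2)(-8) = 194
D→E: (-2)(5) − (6)(-15) = 80
E→A: (6)(6) − (5)(5) = 11
Σ = 476
Signed area = Σ/2 = 238 (positive ⇒ counter-clockwise traversal).

238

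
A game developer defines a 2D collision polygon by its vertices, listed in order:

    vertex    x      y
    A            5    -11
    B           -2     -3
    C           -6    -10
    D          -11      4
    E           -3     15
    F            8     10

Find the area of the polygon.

Apply Gauss's area formula: 2A = Σ (x_i·y_{i+1} − x_{i+1}·y_i), indices taken mod 6.
Σ = (-37) + (2) + (-134) + (-153) + (-150) + (-138) = -610
Area = |Σ|/2 = 305.

305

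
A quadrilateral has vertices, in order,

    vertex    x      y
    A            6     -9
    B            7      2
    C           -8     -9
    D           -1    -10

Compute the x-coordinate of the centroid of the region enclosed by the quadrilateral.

13/9

Apply the surveyor's formula. First the cross-terms c_i = x_i·y_{i+1} − x_{i+1}·y_i:
  75, -47, 71, 69  ⇒  2A = 168, A = 84.
Then Σ (x_i + x_{i+1})·c_i = 728, so x̄ = 728 / (6·84) = 13/9.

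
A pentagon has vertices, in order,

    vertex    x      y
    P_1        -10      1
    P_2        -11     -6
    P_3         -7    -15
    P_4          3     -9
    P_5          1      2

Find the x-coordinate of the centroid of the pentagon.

-711/169

Apply the surveyor's formula. First the cross-terms c_i = x_i·y_{i+1} − x_{i+1}·y_i:
  71, 123, 108, 15, 21  ⇒  2A = 338, A = 169.
Then Σ (x_i + x_{i+1})·c_i = -4266, so x̄ = -4266 / (6·169) = -711/169.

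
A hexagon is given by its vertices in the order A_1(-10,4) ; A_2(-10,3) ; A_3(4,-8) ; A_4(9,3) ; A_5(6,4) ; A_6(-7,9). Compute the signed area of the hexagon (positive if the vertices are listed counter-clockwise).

162

Σ = (10) + (68) + (84) + (18) + (82) + (62) = 324
Signed area = Σ/2 = 162 (positive ⇒ counter-clockwise traversal).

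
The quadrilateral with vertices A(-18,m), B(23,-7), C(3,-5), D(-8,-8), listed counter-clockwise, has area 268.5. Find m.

-23

Write out the shoelace sum; only the two edges meeting at A involve m:
2·Area = [((-8)·m − (-18)·(-8)) + ((-18)·(-7) − 23·m)] + -158
       = -31·m + -176 = 537
⇒ m = -23.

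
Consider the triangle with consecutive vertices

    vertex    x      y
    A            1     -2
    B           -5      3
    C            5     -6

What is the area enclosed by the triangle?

Σ = (-7) + (15) + (-4) = 4
Area = |Σ|/2 = 2.

2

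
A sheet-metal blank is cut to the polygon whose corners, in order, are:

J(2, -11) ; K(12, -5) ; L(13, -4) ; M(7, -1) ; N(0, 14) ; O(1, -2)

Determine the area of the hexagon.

Apply the shoelace (surveyor's) formula: 2A = Σ (x_i·y_{i+1} − x_{i+1}·y_i), indices taken mod 6.
J→K: (2)(-5) − (12)(-11) = 122
K→L: (12)(-4) − (13)(-5) = 17
L→M: (13)(-1) − (7)(-4) = 15
M→N: (7)(14) − (0)(-1) = 98
N→O: (0)(-2) − (1)(14) = -14
O→J: (1)(-11) − (2)(-2) = -7
Σ = 231
Area = |Σ|/2 = 115.5.

115.5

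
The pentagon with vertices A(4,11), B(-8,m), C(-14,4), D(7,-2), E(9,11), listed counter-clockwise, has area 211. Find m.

12

Write out the shoelace sum; only the two edges meeting at B involve m:
2·Area = [(4·m − (-8)·11) + ((-8)·4 − (-14)·m)] + 150
       = 18·m + 206 = 422
⇒ m = 12.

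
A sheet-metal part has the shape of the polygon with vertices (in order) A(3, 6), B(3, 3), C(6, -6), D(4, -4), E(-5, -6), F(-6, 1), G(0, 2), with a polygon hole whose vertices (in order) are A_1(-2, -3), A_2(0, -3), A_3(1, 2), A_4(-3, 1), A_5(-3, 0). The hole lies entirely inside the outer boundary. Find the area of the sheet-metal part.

60

Outer boundary:
Apply Gauss's area formula: 2A = Σ (x_i·y_{i+1} − x_{i+1}·y_i), indices taken mod 7.
A→B: (3)(3) − (3)(6) = -9
B→C: (3)(-6) − (6)(3) = -36
C→D: (6)(-4) − (4)(-6) = 0
D→E: (4)(-6) − (-5)(-4) = -44
E→F: (-5)(1) − (-6)(-6) = -41
F→G: (-6)(2) − (0)(1) = -12
G→A: (0)(6) − (3)(2) = -6
Σ = -148
Area = |Σ|/2 = 74.
Hole:
Apply Gauss's area formula: 2A = Σ (x_i·y_{i+1} − x_{i+1}·y_i), indices taken mod 5.
Cross-terms: 6, 3, 7, 3, 9  ⇒  Σ = 28
Area = |Σ|/2 = 14.
Net area = 74 − 14 = 60.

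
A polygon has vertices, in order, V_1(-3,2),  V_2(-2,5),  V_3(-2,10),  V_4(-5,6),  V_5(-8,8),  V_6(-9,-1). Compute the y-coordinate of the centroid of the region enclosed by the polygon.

Apply the shoelace formula. First the cross-terms c_i = x_i·y_{i+1} − x_{i+1}·y_i:
  -11, -10, 38, 8, 80, -21  ⇒  2A = 84, A = 42.
Then Σ (y_i + y_{i+1})·c_i = 1032, so ȳ = 1032 / (6·42) = 86/21.

86/21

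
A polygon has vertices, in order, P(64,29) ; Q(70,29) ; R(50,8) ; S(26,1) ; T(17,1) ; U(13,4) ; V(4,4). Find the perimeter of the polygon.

|PQ| = √((6)² + (0)²) = √36 = 6
|QR| = √((-20)² + (-21)²) = √841 = 29
|RS| = √((-24)² + (-7)²) = √625 = 25
|ST| = √((-9)² + (0)²) = √81 = 9
|TU| = √((-4)² + (3)²) = √25 = 5
|UV| = √((-9)² + (0)²) = √81 = 9
|VP| = √((60)² + (25)²) = √4225 = 65
Perimeter = 6 + 29 + 25 + 9 + 5 + 9 + 65 = 148.

148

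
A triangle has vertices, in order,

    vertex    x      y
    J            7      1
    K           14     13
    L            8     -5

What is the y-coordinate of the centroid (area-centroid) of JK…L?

Apply the shoelace formula. First the cross-terms c_i = x_i·y_{i+1} − x_{i+1}·y_i:
  77, -174, 43  ⇒  2A = -54, A = -27.
Then Σ (y_i + y_{i+1})·c_i = -486, so ȳ = -486 / (6·(-27)) = 3.

3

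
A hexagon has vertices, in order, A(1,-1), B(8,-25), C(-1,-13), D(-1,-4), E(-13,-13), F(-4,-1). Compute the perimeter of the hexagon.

|AB| = √((7)² + (-24)²) = √625 = 25
|BC| = √((-9)² + (12)²) = √225 = 15
|CD| = √((0)² + (9)²) = √81 = 9
|DE| = √((-12)² + (-9)²) = √225 = 15
|EF| = √((9)² + (12)²) = √225 = 15
|FA| = √((5)² + (0)²) = √25 = 5
Perimeter = 25 + 15 + 9 + 15 + 15 + 5 = 84.

84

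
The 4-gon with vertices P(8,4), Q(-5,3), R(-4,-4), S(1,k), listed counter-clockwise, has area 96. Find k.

-9

Write out the shoelace sum; only the two edges meeting at S involve k:
2·Area = [((-4)·k − 1·(-4)) + (1·4 − 8·k)] + 76
       = -12·k + 84 = 192
⇒ k = -9.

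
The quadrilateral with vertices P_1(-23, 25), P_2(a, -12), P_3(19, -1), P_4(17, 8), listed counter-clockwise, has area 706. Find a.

The doubled signed area Σ (x_i y_{i+1} − x_{i+1} y_i) is linear in a.
With a=0 it equals 1282; the coefficient of a is -26 (from the two edges through P_2).
So -26·a + 1282 = 2·706 = 1412 ⇒ a = -5.

-5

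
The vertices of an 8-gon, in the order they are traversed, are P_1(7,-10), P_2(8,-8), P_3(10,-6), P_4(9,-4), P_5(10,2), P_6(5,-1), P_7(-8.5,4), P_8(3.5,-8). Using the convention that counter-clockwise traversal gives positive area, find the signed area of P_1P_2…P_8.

97.25

Σ = (24) + (32) + (14) + (58) + (-20) + (11.5) + (54) + (21) = 194.5
Signed area = Σ/2 = 97.25 (positive ⇒ counter-clockwise traversal).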